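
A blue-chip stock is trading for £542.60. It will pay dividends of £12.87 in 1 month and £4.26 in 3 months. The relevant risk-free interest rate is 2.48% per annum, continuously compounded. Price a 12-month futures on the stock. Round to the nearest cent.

PV(dividends) I = 12.87·e^(−0.0248·1/12) + 4.26·e^(−0.0248·3/12)
I = 12.8434 + 4.2337 = 17.0771
F = (S − I)·e^(rT) = (542.60 − 17.0771) · e^(0.0248·12/12)
= 525.5229 · e^0.024800 = 525.5229 × 1.025110 = £538.72

£538.72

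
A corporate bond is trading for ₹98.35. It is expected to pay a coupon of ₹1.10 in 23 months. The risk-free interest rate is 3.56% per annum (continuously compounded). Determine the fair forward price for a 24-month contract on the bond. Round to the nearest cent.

₹104.50

PV(coupons) I = 1.10·e^(−0.0356·23/12)
I = 1.0274
F = (S − I)·e^(rT) = (98.35 − 1.0274) · e^(0.0356·24/12)
= 97.3226 · e^0.071200 = 97.3226 × 1.073796 = ₹104.50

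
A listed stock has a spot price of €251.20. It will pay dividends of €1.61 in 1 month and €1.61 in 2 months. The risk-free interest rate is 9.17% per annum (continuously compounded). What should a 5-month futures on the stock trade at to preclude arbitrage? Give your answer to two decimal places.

€257.68

PV(dividends) I = 1.61·e^(−0.0917·1/12) + 1.61·e^(−0.0917·2/12)
I = 1.5977 + 1.5856 = 3.1833
F = (S − I)·e^(rT) = (251.20 − 3.1833) · e^(0.0917·5/12)
= 248.0167 · e^0.038208 = 248.0167 × 1.038947 = €257.68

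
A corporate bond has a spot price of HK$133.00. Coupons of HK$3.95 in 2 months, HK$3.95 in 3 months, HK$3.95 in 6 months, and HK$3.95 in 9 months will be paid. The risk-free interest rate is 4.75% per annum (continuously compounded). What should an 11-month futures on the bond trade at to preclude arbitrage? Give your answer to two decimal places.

HK$122.74

PV(coupons) I = 3.95·e^(−0.0475·2/12) + 3.95·e^(−0.0475·3/12) + 3.95·e^(−0.0475·6/12) + 3.95·e^(−0.0475·9/12)
I = 3.9189 + 3.9034 + 3.8573 + 3.8118 = 15.4914
F = (S − I)·e^(rT) = (133.00 − 15.4914) · e^(0.0475·11/12)
= 117.5086 · e^0.043542 = 117.5086 × 1.044504 = HK$122.74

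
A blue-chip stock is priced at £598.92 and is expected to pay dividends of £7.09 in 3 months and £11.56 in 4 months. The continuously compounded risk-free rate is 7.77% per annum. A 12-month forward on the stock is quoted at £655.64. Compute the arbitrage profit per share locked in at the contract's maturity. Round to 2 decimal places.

£28.02 per share

PV(dividends) I = 7.09·e^(−0.0777·3/12) + 11.56·e^(−0.0777·4/12) = 18.2180
Fair forward F* = (S − I)·e^(rT) = (598.92 − 18.2180)·e^0.077700 = 580.7020 × 1.080798 = 627.6216
Market £655.64 > fair 627.6216: forward overpriced → cash-and-carry (borrow at r, buy the stock and collect the dividends, short the forward).
Profit at T = |F_mkt − F*| = |655.64 − 627.6216| = £28.02 per share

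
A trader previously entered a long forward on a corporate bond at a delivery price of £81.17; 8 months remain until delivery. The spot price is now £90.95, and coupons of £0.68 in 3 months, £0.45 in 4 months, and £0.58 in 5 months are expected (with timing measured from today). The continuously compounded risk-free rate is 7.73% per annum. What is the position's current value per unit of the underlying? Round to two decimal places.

£12.19

PV(remaining coupons) I = 0.68·e^(−0.0773·3/12) + 0.45·e^(−0.0773·4/12) + 0.58·e^(−0.0773·5/12) = 1.6672
Current forward F = (S − I)·e^(rT) = (90.95 − 1.6672)·e^(0.0773·8/12) = 89.2828 × 1.052884 = 94.0044
Value (long) = (F − K)·e^(−rT) = (94.0044 − 81.17) × 0.949772 = 12.1898
Value = £12.19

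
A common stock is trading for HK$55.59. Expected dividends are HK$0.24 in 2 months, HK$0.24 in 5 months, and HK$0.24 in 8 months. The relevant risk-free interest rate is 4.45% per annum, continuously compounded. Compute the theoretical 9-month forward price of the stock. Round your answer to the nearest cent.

PV(dividends) I = 0.24·e^(−0.0445·2/12) + 0.24·e^(−0.0445·5/12) + 0.24·e^(−0.0445·8/12)
I = 0.2382 + 0.2356 + 0.2330 = 0.7068
F = (S − I)·e^(rT) = (55.59 − 0.7068) · e^(0.0445·9/12)
= 54.8832 · e^0.033375 = 54.8832 × 1.033938 = HK$56.75

HK$56.75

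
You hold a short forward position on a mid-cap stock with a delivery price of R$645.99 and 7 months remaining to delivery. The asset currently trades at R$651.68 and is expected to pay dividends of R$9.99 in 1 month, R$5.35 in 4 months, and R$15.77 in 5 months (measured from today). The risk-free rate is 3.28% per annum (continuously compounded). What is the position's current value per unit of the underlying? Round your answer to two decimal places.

R$12.88

PV(remaining dividends) I = 9.99·e^(−0.0328·1/12) + 5.35·e^(−0.0328·4/12) + 15.77·e^(−0.0328·5/12) = 30.8105
Current forward F = (S − I)·e^(rT) = (651.68 − 30.8105)·e^(0.0328·7/12) = 620.8695 × 1.019318 = 632.8635
Value (long) = (F − K)·e^(−rT) = (632.8635 − 645.99) × 0.981049 = -12.8777
Short position value = −(long value) = R$12.88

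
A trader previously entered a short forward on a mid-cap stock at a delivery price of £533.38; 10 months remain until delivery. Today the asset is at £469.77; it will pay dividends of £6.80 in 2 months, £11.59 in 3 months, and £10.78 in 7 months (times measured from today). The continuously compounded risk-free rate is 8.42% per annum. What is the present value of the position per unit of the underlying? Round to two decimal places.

PV(remaining dividends) I = 6.80·e^(−0.0842·2/12) + 11.59·e^(−0.0842·3/12) + 10.78·e^(−0.0842·7/12) = 28.3171
Current forward F = (S − I)·e^(rT) = (469.77 − 28.3171)·e^(0.0842·10/12) = 441.4529 × 1.072687 = 473.5408
Value (long) = (F − K)·e^(−rT) = (473.5408 − 533.38) × 0.932238 = -55.7844
Short position value = −(long value) = £55.78

£55.78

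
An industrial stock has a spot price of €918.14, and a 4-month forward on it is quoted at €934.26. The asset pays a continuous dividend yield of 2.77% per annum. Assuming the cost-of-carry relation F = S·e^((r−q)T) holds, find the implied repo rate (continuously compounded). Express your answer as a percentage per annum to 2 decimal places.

From F = S·e^((r−q)T): (r − q) = ln(F/S)/T
ln(934.26/918.14) = ln(1.017557) = 0.017405
(r − q) = 0.017405 / (4/12) = 0.052215
r = ln(F/S)/T + q = 0.052215 + 0.0277 = 0.079915
r = 7.99%

7.99%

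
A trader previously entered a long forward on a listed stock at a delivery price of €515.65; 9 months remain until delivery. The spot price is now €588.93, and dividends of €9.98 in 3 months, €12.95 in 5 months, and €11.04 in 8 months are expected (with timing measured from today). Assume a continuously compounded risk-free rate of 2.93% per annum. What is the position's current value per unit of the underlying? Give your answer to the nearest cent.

€50.96

PV(remaining dividends) I = 9.98·e^(−0.0293·3/12) + 12.95·e^(−0.0293·5/12) + 11.04·e^(−0.0293·8/12) = 33.5265
Current forward F = (S − I)·e^(rT) = (588.93 − 33.5265)·e^(0.0293·9/12) = 555.4035 × 1.022218 = 567.7435
Value (long) = (F − K)·e^(−rT) = (567.7435 − 515.65) × 0.978265 = 50.9612
Value = €50.96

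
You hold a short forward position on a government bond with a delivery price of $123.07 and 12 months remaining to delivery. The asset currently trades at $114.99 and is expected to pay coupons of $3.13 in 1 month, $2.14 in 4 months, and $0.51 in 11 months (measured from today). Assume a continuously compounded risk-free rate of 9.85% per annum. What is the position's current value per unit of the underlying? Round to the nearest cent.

PV(remaining coupons) I = 3.13·e^(−0.0985·1/12) + 2.14·e^(−0.0985·4/12) + 0.51·e^(−0.0985·11/12) = 5.6413
Current forward F = (S − I)·e^(rT) = (114.99 − 5.6413)·e^(0.0985·12/12) = 109.3487 × 1.103514 = 120.6678
Value (long) = (F − K)·e^(−rT) = (120.6678 − 123.07) × 0.906196 = -2.1769
Short position value = −(long value) = $2.18

$2.18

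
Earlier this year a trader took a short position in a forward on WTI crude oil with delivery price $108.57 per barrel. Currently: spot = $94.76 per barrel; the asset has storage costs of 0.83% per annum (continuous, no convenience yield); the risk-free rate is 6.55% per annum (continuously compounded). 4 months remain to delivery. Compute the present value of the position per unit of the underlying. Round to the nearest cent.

Current fair forward for the remaining 4 months: F = S·e^((r + u)·T), (r + u) = 0.0655 + 0.0083 = 0.0738
F = 94.76 · e^(0.0738 × 4/12) = 94.76 × 1.024905 = 97.1200
Value of long forward = (F − K)·e^(−rT) = (97.1200 − 108.57) · e^(−0.0655·4/12)
= -11.4500 × 0.978403 = -11.20
Short position value = −(long value) = $11.20

$11.20 per barrel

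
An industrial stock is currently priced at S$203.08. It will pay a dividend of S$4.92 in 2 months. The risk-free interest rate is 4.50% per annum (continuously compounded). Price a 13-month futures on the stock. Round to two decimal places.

PV(dividends) I = 4.92·e^(−0.0450·2/12)
I = 4.8832
F = (S − I)·e^(rT) = (203.08 − 4.8832) · e^(0.0450·13/12)
= 198.1968 · e^0.048750 = 198.1968 × 1.049958 = S$208.10

S$208.10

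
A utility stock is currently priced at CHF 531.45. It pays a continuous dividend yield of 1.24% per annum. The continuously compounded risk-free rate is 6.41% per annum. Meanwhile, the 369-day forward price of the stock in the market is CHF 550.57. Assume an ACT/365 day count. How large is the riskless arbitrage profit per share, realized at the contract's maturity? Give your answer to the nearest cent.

CHF 9.40 per share

Fair forward: F* = S·e^(carry·T), with carry = (r − q) = 0.0641 − 0.0124 = 0.0517
F* = 531.45 · e^(0.0517 × 369/365) = 531.45 · e^0.052267 = 531.45 × 1.053657 = CHF 559.9660
Market CHF 550.57 < fair CHF 559.9660: forward underpriced → reverse cash-and-carry (short spot, go long the forward).
At maturity, profit = |F_mkt − F*| = |550.57 − 559.9660| = CHF 9.40 per share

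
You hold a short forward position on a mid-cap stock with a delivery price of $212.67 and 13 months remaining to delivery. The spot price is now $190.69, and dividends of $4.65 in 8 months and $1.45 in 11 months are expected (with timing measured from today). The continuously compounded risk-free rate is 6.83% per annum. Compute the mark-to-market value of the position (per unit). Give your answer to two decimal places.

PV(remaining dividends) I = 4.65·e^(−0.0683·8/12) + 1.45·e^(−0.0683·11/12) = 5.8050
Current forward F = (S − I)·e^(rT) = (190.69 − 5.8050)·e^(0.0683·13/12) = 184.8850 × 1.076798 = 199.0838
Value (long) = (F − K)·e^(−rT) = (199.0838 − 212.67) × 0.928679 = -12.6172
Short position value = −(long value) = $12.62

$12.62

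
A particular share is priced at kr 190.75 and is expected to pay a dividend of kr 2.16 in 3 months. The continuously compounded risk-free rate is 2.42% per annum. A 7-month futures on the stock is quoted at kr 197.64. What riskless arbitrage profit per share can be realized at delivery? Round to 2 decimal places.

kr 6.36 per share

PV(dividends) I = 2.16·e^(−0.0242·3/12) = 2.1470
Fair futures F* = (S − I)·e^(rT) = (190.75 − 2.1470)·e^0.014117 = 188.6030 × 1.014217 = 191.2844
Market kr 197.64 > fair 191.2844: forward overpriced → cash-and-carry (borrow at r, buy the stock and collect the dividends, short the forward).
Profit at T = |F_mkt − F*| = |197.64 − 191.2844| = kr 6.36 per share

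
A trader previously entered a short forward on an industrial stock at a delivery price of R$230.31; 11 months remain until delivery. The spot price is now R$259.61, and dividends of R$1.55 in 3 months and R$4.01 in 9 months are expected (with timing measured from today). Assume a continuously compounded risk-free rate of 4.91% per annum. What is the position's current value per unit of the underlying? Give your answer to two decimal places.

-R$34.04

PV(remaining dividends) I = 1.55·e^(−0.0491·3/12) + 4.01·e^(−0.0491·9/12) = 5.3961
Current forward F = (S − I)·e^(rT) = (259.61 − 5.3961)·e^(0.0491·11/12) = 254.2139 × 1.046037 = 265.9171
Value (long) = (F − K)·e^(−rT) = (265.9171 − 230.31) × 0.955990 = 34.0400
Short position value = −(long value) = -R$34.04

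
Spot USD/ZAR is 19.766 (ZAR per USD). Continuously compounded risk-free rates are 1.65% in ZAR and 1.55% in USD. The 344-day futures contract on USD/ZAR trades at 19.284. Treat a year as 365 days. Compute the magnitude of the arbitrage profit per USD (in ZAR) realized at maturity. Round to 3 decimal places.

Fair futures: F* = S·e^(carry·T), with carry = (r_ZAR − r_USD) = 0.0165 − 0.0155 = 0.0010
F* = 19.766 · e^(0.0010 × 344/365) = 19.766 · e^0.000942 = 19.766 × 1.000942 = 19.7846
Market 19.284 < fair 19.7846: forward underpriced → reverse cash-and-carry (short spot, go long the forward).
At maturity, profit = |F_mkt − F*| = |19.284 − 19.7846| = 0.501 per USD (in ZAR)

0.501 per USD (in ZAR)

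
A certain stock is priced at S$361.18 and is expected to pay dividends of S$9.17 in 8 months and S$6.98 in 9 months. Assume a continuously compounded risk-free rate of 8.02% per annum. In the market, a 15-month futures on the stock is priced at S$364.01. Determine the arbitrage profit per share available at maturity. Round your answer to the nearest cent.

PV(dividends) I = 9.17·e^(−0.0802·8/12) + 6.98·e^(−0.0802·9/12) = 15.2651
Fair futures F* = (S − I)·e^(rT) = (361.18 − 15.2651)·e^0.100250 = 345.9149 × 1.105447 = 382.3906
Market S$364.01 < fair 382.3906: forward underpriced → reverse cash-and-carry (short the stock, invest proceeds at r, pay the dividends, go long the forward).
Profit at T = |F_mkt − F*| = |364.01 − 382.3906| = S$18.38 per share

S$18.38 per share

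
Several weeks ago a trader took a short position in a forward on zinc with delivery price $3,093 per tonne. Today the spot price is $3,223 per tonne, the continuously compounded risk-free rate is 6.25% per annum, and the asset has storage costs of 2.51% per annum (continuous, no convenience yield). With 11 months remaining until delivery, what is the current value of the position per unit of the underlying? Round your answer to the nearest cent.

-$377.24 per tonne

Current fair forward for the remaining 11 months: F = S·e^((r + u)·T), (r + u) = 0.0625 + 0.0251 = 0.0876
F = 3223 · e^(0.0876 × 11/12) = 3223 × 1.08361210 = 3492.4818
Value of long forward = (F − K)·e^(−rT) = (3492.4818 − 3093) · e^(−0.0625·11/12)
= 399.4818 × 0.94431860 = 377.24
Short position value = −(long value) = -$377.24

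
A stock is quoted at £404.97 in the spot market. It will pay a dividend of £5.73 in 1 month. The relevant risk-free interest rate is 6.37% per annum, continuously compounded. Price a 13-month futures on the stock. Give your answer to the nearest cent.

PV(dividends) I = 5.73·e^(−0.0637·1/12)
I = 5.6997
F = (S − I)·e^(rT) = (404.97 − 5.6997) · e^(0.0637·13/12)
= 399.2703 · e^0.069008 = 399.2703 × 1.071445 = £427.80

£427.80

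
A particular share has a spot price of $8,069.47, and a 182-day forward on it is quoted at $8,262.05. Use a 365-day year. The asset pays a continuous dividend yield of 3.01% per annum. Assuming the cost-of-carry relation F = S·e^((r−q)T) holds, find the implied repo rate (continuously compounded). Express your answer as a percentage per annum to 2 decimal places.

From F = S·e^((r−q)T): (r − q) = ln(F/S)/T
ln(8262.05/8069.47) = ln(1.023865) = 0.023585
(r − q) = 0.023585 / (182/365) = 0.047300
r = ln(F/S)/T + q = 0.047300 + 0.0301 = 0.077400
r = 7.74%

7.74%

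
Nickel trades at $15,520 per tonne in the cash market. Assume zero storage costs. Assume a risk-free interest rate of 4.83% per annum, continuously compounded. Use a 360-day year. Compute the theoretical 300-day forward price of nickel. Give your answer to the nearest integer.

F = S·e^(rT) = 15520 · e^(0.0483 × 300/360) = 15520 · e^0.040250
= 15520 × 1.041071 = $16,157 per tonne

$16,157 per tonne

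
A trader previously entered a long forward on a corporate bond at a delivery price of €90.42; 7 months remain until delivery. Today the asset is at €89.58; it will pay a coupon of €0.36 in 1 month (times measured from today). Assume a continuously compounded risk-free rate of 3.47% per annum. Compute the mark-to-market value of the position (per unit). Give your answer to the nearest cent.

PV(remaining coupons) I = 0.36·e^(−0.0347·1/12) = 0.3590
Current forward F = (S − I)·e^(rT) = (89.58 − 0.3590)·e^(0.0347·7/12) = 89.2210 × 1.020448 = 91.0454
Value (long) = (F − K)·e^(−rT) = (91.0454 − 90.42) × 0.979962 = 0.6129
Value = €0.61

€0.61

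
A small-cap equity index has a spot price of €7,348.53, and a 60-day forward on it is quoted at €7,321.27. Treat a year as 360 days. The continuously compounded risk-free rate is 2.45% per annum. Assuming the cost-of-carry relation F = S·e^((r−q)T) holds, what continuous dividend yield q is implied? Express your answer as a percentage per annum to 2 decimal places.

From F = S·e^((r−q)T): (r − q) = ln(F/S)/T
ln(7321.27/7348.53) = ln(0.996290) = -0.003717
(r − q) = -0.003717 / (60/360) = -0.022302
q = r − ln(F/S)/T = 0.0245 + 0.022302 = 0.046802
q = 4.68%

4.68%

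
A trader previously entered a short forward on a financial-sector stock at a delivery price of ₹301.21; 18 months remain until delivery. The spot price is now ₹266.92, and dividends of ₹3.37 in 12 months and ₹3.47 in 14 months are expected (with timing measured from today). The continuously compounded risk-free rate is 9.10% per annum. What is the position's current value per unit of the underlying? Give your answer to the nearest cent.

₹2.05

PV(remaining dividends) I = 3.37·e^(−0.0910·12/12) + 3.47·e^(−0.0910·14/12) = 6.1974
Current forward F = (S − I)·e^(rT) = (266.92 − 6.1974)·e^(0.0910·18/12) = 260.7226 × 1.146255 = 298.8546
Value (long) = (F − K)·e^(−rT) = (298.8546 − 301.21) × 0.872406 = -2.0549
Short position value = −(long value) = ₹2.05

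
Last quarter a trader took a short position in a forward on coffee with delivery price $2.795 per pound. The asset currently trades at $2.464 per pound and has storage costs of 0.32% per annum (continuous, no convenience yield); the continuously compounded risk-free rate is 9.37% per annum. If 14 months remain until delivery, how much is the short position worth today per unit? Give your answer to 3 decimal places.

Current fair forward for the remaining 14 months: F = S·e^((r + u)·T), (r + u) = 0.0937 + 0.0032 = 0.0969
F = 2.464 · e^(0.0969 × 14/12) = 2.464 × 1.119688 = 2.7589
Value of long forward = (F − K)·e^(−rT) = (2.7589 − 2.795) · e^(−0.0937·14/12)
= -0.0361 × 0.896446 = -0.032
Short position value = −(long value) = $0.032

$0.032 per pound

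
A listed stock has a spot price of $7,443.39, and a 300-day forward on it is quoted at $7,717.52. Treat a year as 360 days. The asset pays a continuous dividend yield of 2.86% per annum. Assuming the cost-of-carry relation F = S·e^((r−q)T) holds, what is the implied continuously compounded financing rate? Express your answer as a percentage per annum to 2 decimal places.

7.20%

From F = S·e^((r−q)T): (r − q) = ln(F/S)/T
ln(7717.52/7443.39) = ln(1.036829) = 0.036167
(r − q) = 0.036167 / (300/360) = 0.043400
r = ln(F/S)/T + q = 0.043400 + 0.0286 = 0.072000
r = 7.20%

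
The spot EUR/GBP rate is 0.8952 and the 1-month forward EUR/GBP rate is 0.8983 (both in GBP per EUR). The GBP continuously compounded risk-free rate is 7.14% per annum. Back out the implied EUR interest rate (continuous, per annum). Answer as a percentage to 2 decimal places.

F = S·e^((r_GBP − r_EUR)T) ⇒ r_EUR = r_GBP − ln(F/S)/T
ln(0.8983/0.8952) = 0.003457; /(1/12) = 0.041484
r_EUR = 0.0714 − 0.041484 = 0.029916
r_EUR = 2.99%

2.99%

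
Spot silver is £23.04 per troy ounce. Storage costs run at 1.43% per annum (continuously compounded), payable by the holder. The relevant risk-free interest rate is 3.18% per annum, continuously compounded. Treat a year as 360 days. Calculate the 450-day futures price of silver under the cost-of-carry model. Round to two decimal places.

Net carry = r + u − y = 0.0318 + 0.0143 − 0.0000 = 0.0461
F = S·e^((r+u−y)T) = 23.04 · e^(0.0461 × 450/360) = 23.04 · e^0.057625
= 23.04 × 1.059318 = £24.41 per troy ounce

£24.41 per troy ounce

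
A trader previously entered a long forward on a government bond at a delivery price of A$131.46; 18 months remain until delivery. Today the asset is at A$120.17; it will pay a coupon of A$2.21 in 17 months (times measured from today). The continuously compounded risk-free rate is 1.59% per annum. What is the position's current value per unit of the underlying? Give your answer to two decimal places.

-A$10.35

PV(remaining coupons) I = 2.21·e^(−0.0159·17/12) = 2.1608
Current forward F = (S − I)·e^(rT) = (120.17 − 2.1608)·e^(0.0159·18/12) = 118.0092 × 1.024137 = 120.8576
Value (long) = (F − K)·e^(−rT) = (120.8576 − 131.46) × 0.976432 = -10.3525
Value = -A$10.35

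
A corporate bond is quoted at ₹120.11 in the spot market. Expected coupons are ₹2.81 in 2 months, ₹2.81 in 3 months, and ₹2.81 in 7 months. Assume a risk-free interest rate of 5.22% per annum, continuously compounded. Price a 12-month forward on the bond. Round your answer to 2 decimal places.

₹117.82

PV(coupons) I = 2.81·e^(−0.0522·2/12) + 2.81·e^(−0.0522·3/12) + 2.81·e^(−0.0522·7/12)
I = 2.7857 + 2.7736 + 2.7257 = 8.2850
F = (S − I)·e^(rT) = (120.11 − 8.2850) · e^(0.0522·12/12)
= 111.8250 · e^0.052200 = 111.8250 × 1.053586 = ₹117.82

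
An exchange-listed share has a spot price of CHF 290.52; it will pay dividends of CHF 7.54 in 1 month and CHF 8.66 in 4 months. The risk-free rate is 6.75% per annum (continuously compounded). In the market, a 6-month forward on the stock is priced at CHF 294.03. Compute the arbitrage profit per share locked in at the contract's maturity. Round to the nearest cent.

PV(dividends) I = 7.54·e^(−0.0675·1/12) + 8.66·e^(−0.0675·4/12) = 15.9650
Fair forward F* = (S − I)·e^(rT) = (290.52 − 15.9650)·e^0.033750 = 274.5550 × 1.034326 = 283.9794
Market CHF 294.03 > fair 283.9794: forward overpriced → cash-and-carry (borrow at r, buy the stock and collect the dividends, short the forward).
Profit at T = |F_mkt − F*| = |294.03 − 283.9794| = CHF 10.05 per share

CHF 10.05 per share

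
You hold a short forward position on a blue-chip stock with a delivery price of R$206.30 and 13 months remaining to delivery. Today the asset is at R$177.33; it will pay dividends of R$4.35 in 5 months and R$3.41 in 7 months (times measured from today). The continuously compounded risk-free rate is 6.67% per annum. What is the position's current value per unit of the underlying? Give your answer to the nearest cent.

PV(remaining dividends) I = 4.35·e^(−0.0667·5/12) + 3.41·e^(−0.0667·7/12) = 7.5106
Current forward F = (S − I)·e^(rT) = (177.33 − 7.5106)·e^(0.0667·13/12) = 169.8194 × 1.074933 = 182.5445
Value (long) = (F − K)·e^(−rT) = (182.5445 − 206.30) × 0.930291 = -22.0995
Short position value = −(long value) = R$22.10

R$22.10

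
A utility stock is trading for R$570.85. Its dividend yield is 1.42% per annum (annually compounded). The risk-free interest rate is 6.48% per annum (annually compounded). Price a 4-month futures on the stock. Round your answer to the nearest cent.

F = S · (1+r)^T / (1+q)^T
= 570.85 × 1.021150 / 1.004711 = 570.85 × 1.016362
F = R$580.19

R$580.19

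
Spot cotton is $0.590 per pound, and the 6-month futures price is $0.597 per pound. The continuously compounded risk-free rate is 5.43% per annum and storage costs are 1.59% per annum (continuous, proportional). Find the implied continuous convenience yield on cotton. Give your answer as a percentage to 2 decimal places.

4.66%

F = S·e^((r+u−y)T) ⇒ (r+u−y) = ln(F/S)/T
ln(0.597/0.590) = 0.011795; /T ⇒ 0.023590
y = r + u − ln(F/S)/T = 0.0543 + 0.0159 − 0.023590 = 0.046610
y = 4.66%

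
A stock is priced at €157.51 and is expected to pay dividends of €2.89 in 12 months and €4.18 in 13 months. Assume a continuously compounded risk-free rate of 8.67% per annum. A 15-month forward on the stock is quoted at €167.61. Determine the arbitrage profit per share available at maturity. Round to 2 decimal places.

PV(dividends) I = 2.89·e^(−0.0867·12/12) + 4.18·e^(−0.0867·13/12) = 6.4553
Fair forward F* = (S − I)·e^(rT) = (157.51 − 6.4553)·e^0.108375 = 151.0547 × 1.114466 = 168.3453
Market €167.61 < fair 168.3453: forward underpriced → reverse cash-and-carry (short the stock, invest proceeds at r, pay the dividends, go long the forward).
Profit at T = |F_mkt − F*| = |167.61 − 168.3453| = €0.74 per share

€0.74 per share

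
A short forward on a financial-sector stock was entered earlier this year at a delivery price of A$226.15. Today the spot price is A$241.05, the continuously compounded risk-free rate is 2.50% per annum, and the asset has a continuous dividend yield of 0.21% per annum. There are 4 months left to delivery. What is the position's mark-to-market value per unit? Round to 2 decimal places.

Current fair forward for the remaining 4 months: F = S·e^((r − q)·T), (r − q) = 0.0250 − 0.0021 = 0.0229
F = 241.05 · e^(0.0229 × 4/12) = 241.05 × 1.007663 = 242.8972
Value of long forward = (F − K)·e^(−rT) = (242.8972 − 226.15) · e^(−0.0250·4/12)
= 16.7472 × 0.991701 = 16.61
Short position value = −(long value) = -A$16.61

-A$16.61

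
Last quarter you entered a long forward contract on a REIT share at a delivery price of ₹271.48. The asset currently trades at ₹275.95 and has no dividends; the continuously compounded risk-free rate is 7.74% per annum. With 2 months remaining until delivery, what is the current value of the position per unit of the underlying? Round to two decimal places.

Current fair forward for the remaining 2 months: F = S·e^(r·T), r = 0.0774
F = 275.95 · e^(0.0774 × 2/12) = 275.95 × 1.012984 = 279.5329
Value of long forward = (F − K)·e^(−rT) = (279.5329 − 271.48) · e^(−0.0774·2/12)
= 8.0529 × 0.987183 = 7.95

₹7.95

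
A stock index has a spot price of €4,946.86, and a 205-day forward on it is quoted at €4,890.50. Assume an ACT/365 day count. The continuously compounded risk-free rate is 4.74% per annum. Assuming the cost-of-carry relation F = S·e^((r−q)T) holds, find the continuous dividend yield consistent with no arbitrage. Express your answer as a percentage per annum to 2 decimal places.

6.78%

From F = S·e^((r−q)T): (r − q) = ln(F/S)/T
ln(4890.50/4946.86) = ln(0.988607) = -0.011458
(r − q) = -0.011458 / (205/365) = -0.020401
q = r − ln(F/S)/T = 0.0474 + 0.020401 = 0.067801
q = 6.78%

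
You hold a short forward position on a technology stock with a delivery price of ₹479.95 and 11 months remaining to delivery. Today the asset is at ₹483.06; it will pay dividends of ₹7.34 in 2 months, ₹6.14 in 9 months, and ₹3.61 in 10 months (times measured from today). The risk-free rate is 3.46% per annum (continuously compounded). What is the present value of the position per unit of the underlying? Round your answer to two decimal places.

PV(remaining dividends) I = 7.34·e^(−0.0346·2/12) + 6.14·e^(−0.0346·9/12) + 3.61·e^(−0.0346·10/12) = 16.7879
Current forward F = (S − I)·e^(rT) = (483.06 − 16.7879)·e^(0.0346·11/12) = 466.2721 × 1.032225 = 481.2977
Value (long) = (F − K)·e^(−rT) = (481.2977 − 479.95) × 0.968781 = 1.3056
Short position value = −(long value) = -₹1.31

-₹1.31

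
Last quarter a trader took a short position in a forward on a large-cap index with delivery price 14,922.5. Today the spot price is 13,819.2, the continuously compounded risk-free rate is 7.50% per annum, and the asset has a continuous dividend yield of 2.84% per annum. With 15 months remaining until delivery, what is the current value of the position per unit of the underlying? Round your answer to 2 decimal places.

249.87

Current fair forward for the remaining 15 months: F = S·e^((r − q)·T), (r − q) = 0.0750 − 0.0284 = 0.0466
F = 13819.2 · e^(0.0466 × 15/12) = 13819.2 × 1.05997996 = 14648.0751
Value of long forward = (F − K)·e^(−rT) = (14648.0751 − 14922.5) · e^(−0.0750·15/12)
= -274.4249 × 0.91051036 = -249.87
Short position value = −(long value) = 249.87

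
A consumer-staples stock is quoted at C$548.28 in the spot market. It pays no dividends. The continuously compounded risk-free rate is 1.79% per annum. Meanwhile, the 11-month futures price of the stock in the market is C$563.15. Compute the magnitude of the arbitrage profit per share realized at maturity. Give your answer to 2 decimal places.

Fair futures: F* = S·e^(carry·T), with carry = r = 0.0179
F* = 548.28 · e^(0.0179 × 11/12) = 548.28 · e^0.016408 = 548.28 × 1.016543 = C$557.3502
Market C$563.15 > fair C$557.3502: forward overpriced → cash-and-carry (buy spot, short the forward).
At maturity, profit = |F_mkt − F*| = |563.15 − 557.3502| = C$5.80 per share

C$5.80 per share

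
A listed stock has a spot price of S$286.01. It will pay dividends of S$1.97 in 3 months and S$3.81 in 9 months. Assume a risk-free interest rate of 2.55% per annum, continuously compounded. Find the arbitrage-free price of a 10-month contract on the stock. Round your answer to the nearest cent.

S$286.34

PV(dividends) I = 1.97·e^(−0.0255·3/12) + 3.81·e^(−0.0255·9/12)
I = 1.9575 + 3.7378 = 5.6953
F = (S − I)·e^(rT) = (286.01 − 5.6953) · e^(0.0255·10/12)
= 280.3147 · e^0.021250 = 280.3147 × 1.021477 = S$286.34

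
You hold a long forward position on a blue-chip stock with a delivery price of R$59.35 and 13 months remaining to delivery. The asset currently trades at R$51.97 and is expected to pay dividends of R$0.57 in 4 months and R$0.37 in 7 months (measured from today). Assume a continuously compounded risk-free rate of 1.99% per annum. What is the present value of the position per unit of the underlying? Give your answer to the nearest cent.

PV(remaining dividends) I = 0.57·e^(−0.0199·4/12) + 0.37·e^(−0.0199·7/12) = 0.9320
Current forward F = (S − I)·e^(rT) = (51.97 − 0.9320)·e^(0.0199·13/12) = 51.0380 × 1.021792 = 52.1502
Value (long) = (F − K)·e^(−rT) = (52.1502 − 59.35) × 0.978672 = -7.0462
Value = -R$7.05

-R$7.05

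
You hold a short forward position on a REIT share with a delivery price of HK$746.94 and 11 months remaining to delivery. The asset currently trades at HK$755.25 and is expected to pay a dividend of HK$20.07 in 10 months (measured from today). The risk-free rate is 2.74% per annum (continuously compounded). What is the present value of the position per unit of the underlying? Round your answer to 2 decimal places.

PV(remaining dividends) I = 20.07·e^(−0.0274·10/12) = 19.6169
Current forward F = (S − I)·e^(rT) = (755.25 − 19.6169)·e^(0.0274·11/12) = 735.6331 × 1.025435 = 754.3439
Value (long) = (F − K)·e^(−rT) = (754.3439 − 746.94) × 0.975196 = 7.2203
Short position value = −(long value) = -HK$7.22

-HK$7.22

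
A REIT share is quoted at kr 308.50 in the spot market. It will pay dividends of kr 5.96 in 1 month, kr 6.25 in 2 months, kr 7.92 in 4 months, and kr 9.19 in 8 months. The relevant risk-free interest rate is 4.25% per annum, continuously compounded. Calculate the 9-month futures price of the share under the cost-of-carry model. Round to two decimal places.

PV(dividends) I = 5.96·e^(−0.0425·1/12) + 6.25·e^(−0.0425·2/12) + 7.92·e^(−0.0425·4/12) + 9.19·e^(−0.0425·8/12)
I = 5.9389 + 6.2059 + 7.8086 + 8.9333 = 28.8867
F = (S − I)·e^(rT) = (308.50 − 28.8867) · e^(0.0425·9/12)
= 279.6133 · e^0.031875 = 279.6133 × 1.032388 = kr 288.67

kr 288.67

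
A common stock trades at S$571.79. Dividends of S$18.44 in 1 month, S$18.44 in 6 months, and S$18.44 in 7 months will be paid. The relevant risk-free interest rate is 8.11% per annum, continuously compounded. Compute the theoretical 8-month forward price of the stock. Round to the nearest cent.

PV(dividends) I = 18.44·e^(−0.0811·1/12) + 18.44·e^(−0.0811·6/12) + 18.44·e^(−0.0811·7/12)
I = 18.3158 + 17.7072 + 17.5879 = 53.6109
F = (S − I)·e^(rT) = (571.79 − 53.6109) · e^(0.0811·8/12)
= 518.1791 · e^0.054067 = 518.1791 × 1.055555 = S$546.97

S$546.97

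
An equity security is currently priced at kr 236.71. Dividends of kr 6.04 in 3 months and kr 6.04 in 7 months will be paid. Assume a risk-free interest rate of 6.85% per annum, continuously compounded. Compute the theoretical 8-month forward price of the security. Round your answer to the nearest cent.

PV(dividends) I = 6.04·e^(−0.0685·3/12) + 6.04·e^(−0.0685·7/12)
I = 5.9374 + 5.8034 = 11.7408
F = (S − I)·e^(rT) = (236.71 − 11.7408) · e^(0.0685·8/12)
= 224.9692 · e^0.045667 = 224.9692 × 1.046726 = kr 235.48

kr 235.48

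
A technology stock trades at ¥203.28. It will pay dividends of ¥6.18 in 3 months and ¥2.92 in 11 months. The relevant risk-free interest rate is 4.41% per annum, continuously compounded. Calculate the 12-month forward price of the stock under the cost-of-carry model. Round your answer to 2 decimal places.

PV(dividends) I = 6.18·e^(−0.0441·3/12) + 2.92·e^(−0.0441·11/12)
I = 6.1122 + 2.8043 = 8.9165
F = (S − I)·e^(rT) = (203.28 − 8.9165) · e^(0.0441·12/12)
= 194.3635 · e^0.044100 = 194.3635 × 1.045087 = ¥203.13

¥203.13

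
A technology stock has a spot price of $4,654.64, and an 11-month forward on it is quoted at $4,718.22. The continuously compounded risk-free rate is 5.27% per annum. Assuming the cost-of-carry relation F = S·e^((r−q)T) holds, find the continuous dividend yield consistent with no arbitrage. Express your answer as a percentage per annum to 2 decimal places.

3.79%

From F = S·e^((r−q)T): (r − q) = ln(F/S)/T
ln(4718.22/4654.64) = ln(1.013659) = 0.013567
(r − q) = 0.013567 / (11/12) = 0.014800
q = r − ln(F/S)/T = 0.0527 − 0.014800 = 0.037900
q = 3.79%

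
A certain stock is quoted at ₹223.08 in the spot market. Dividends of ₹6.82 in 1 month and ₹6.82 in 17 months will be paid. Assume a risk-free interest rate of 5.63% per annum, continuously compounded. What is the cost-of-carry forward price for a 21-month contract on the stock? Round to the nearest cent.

PV(dividends) I = 6.82·e^(−0.0563·1/12) + 6.82·e^(−0.0563·17/12)
I = 6.7881 + 6.2972 = 13.0853
F = (S − I)·e^(rT) = (223.08 − 13.0853) · e^(0.0563·21/12)
= 209.9947 · e^0.098525 = 209.9947 × 1.103542 = ₹231.74

₹231.74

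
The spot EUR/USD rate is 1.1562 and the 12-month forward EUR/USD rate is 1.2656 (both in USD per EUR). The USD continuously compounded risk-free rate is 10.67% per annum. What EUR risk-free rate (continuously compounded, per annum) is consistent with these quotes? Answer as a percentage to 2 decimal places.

F = S·e^((r_USD − r_EUR)T) ⇒ r_EUR = r_USD − ln(F/S)/T
ln(1.2656/1.1562) = 0.090408; /(12/12) = 0.090408
r_EUR = 0.1067 − 0.090408 = 0.016292
r_EUR = 1.63%

1.63%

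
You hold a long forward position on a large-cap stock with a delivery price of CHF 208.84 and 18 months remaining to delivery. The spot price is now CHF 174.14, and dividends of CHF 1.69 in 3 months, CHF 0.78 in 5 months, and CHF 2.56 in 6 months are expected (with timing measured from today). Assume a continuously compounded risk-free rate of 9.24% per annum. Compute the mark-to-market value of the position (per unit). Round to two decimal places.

PV(remaining dividends) I = 1.69·e^(−0.0924·3/12) + 0.78·e^(−0.0924·5/12) + 2.56·e^(−0.0924·6/12) = 4.8464
Current forward F = (S − I)·e^(rT) = (174.14 − 4.8464)·e^(0.0924·18/12) = 169.2936 × 1.148665 = 194.4616
Value (long) = (F − K)·e^(−rT) = (194.4616 − 208.84) × 0.870576 = -12.5175
Value = -CHF 12.52

-CHF 12.52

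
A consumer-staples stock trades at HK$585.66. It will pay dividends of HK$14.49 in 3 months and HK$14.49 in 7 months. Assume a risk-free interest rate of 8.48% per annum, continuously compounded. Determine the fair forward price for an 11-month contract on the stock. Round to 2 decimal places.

PV(dividends) I = 14.49·e^(−0.0848·3/12) + 14.49·e^(−0.0848·7/12)
I = 14.1860 + 13.7907 = 27.9767
F = (S − I)·e^(rT) = (585.66 − 27.9767) · e^(0.0848·11/12)
= 557.6833 · e^0.077733 = 557.6833 × 1.080834 = HK$602.76

HK$602.76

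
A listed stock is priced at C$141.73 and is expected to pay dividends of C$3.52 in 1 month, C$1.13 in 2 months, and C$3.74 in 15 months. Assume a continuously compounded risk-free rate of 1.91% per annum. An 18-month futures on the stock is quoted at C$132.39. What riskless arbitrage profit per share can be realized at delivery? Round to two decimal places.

C$4.93 per share

PV(dividends) I = 3.52·e^(−0.0191·1/12) + 1.13·e^(−0.0191·2/12) + 3.74·e^(−0.0191·15/12) = 8.2926
Fair futures F* = (S − I)·e^(rT) = (141.73 − 8.2926)·e^0.028650 = 133.4374 × 1.029064 = 137.3156
Market C$132.39 < fair 137.3156: forward underpriced → reverse cash-and-carry (short the stock, invest proceeds at r, pay the dividends, go long the forward).
Profit at T = |F_mkt − F*| = |132.39 − 137.3156| = C$4.93 per share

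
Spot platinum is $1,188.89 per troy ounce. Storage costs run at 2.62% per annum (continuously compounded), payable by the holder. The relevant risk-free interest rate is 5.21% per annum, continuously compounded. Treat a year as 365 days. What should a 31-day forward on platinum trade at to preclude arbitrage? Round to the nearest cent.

$1,196.82 per troy ounce

Net carry = r + u − y = 0.0521 + 0.0262 − 0.0000 = 0.0783
F = S·e^((r+u−y)T) = 1188.89 · e^(0.0783 × 31/365) = 1188.89 · e^0.00665014
= 1188.89 × 1.00667230 = $1,196.82 per troy ounce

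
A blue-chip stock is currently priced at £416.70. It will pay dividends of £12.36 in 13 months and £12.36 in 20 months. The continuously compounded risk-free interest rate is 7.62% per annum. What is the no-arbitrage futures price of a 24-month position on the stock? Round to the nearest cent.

£459.37

PV(dividends) I = 12.36·e^(−0.0762·13/12) + 12.36·e^(−0.0762·20/12)
I = 11.3807 + 10.8859 = 22.2666
F = (S − I)·e^(rT) = (416.70 − 22.2666) · e^(0.0762·24/12)
= 394.4334 · e^0.152400 = 394.4334 × 1.164626 = £459.37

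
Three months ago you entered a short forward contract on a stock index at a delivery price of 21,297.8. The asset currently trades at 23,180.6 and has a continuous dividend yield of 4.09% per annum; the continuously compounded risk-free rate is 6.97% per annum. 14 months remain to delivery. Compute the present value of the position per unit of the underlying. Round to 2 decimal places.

Current fair forward for the remaining 14 months: F = S·e^((r − q)·T), (r − q) = 0.0697 − 0.0409 = 0.0288
F = 23180.6 · e^(0.0288 × 14/12) = 23180.6 × 1.03417086 = 23972.7010
Value of long forward = (F − K)·e^(−rT) = (23972.7010 − 21297.8) · e^(−0.0697·14/12)
= 2674.9010 × 0.92190171 = 2466.00
Short position value = −(long value) = -2466.00

-2466.00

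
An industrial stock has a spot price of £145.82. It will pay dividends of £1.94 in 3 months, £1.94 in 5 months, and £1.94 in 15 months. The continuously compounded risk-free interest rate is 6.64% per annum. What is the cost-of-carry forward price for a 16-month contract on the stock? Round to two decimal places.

£153.22

PV(dividends) I = 1.94·e^(−0.0664·3/12) + 1.94·e^(−0.0664·5/12) + 1.94·e^(−0.0664·15/12)
I = 1.9081 + 1.8871 + 1.7855 = 5.5807
F = (S − I)·e^(rT) = (145.82 − 5.5807) · e^(0.0664·16/12)
= 140.2393 · e^0.088533 = 140.2393 × 1.092570 = £153.22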